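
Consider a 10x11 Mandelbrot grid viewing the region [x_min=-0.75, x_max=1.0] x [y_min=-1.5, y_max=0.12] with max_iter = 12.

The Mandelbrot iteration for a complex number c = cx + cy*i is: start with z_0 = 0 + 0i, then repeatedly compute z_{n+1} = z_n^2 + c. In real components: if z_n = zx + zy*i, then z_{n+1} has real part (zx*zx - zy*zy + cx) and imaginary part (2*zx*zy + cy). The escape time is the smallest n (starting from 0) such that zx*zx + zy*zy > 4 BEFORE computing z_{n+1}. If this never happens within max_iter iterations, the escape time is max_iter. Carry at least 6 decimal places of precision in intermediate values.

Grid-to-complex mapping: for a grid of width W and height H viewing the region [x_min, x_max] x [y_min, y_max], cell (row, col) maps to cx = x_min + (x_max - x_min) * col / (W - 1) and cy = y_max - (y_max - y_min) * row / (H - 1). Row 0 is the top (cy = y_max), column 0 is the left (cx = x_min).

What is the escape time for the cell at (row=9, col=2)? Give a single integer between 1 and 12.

z_0 = 0 + 0i, c = -0.3611 + -1.3380i
Iter 1: z = -0.3611 + -1.3380i, |z|^2 = 1.9206
Iter 2: z = -2.0210 + -0.3717i, |z|^2 = 4.2224
Escaped at iteration 2

Answer: 2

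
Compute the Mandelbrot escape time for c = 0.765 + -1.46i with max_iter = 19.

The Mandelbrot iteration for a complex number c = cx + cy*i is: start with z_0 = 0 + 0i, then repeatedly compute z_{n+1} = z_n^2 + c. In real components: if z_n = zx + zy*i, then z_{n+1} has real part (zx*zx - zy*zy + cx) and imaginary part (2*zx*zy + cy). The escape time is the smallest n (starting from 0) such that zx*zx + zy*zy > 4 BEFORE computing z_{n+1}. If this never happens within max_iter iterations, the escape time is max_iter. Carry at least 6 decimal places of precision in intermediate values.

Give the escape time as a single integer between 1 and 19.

z_0 = 0 + 0i, c = 0.7650 + -1.4600i
Iter 1: z = 0.7650 + -1.4600i, |z|^2 = 2.7168
Iter 2: z = -0.7814 + -3.6938i, |z|^2 = 14.2547
Escaped at iteration 2

Answer: 2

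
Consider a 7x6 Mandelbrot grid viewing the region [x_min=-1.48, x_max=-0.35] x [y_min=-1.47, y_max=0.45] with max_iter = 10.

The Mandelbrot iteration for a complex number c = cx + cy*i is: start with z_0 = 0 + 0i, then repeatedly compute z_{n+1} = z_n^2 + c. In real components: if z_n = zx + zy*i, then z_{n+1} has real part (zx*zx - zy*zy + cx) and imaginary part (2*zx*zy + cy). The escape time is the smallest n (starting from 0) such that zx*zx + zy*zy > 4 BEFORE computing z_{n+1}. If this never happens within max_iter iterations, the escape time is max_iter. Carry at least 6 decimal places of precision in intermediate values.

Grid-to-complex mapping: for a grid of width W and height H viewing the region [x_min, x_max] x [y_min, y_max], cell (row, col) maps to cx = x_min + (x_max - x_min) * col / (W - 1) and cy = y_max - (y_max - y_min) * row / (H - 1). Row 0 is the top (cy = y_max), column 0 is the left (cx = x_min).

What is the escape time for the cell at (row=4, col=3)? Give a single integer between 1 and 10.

Answer: 3

Derivation:
z_0 = 0 + 0i, c = -0.9150 + -1.0860i
Iter 1: z = -0.9150 + -1.0860i, |z|^2 = 2.0166
Iter 2: z = -1.2572 + 0.9014i, |z|^2 = 2.3930
Iter 3: z = -0.1470 + -3.3524i, |z|^2 = 11.2600
Escaped at iteration 3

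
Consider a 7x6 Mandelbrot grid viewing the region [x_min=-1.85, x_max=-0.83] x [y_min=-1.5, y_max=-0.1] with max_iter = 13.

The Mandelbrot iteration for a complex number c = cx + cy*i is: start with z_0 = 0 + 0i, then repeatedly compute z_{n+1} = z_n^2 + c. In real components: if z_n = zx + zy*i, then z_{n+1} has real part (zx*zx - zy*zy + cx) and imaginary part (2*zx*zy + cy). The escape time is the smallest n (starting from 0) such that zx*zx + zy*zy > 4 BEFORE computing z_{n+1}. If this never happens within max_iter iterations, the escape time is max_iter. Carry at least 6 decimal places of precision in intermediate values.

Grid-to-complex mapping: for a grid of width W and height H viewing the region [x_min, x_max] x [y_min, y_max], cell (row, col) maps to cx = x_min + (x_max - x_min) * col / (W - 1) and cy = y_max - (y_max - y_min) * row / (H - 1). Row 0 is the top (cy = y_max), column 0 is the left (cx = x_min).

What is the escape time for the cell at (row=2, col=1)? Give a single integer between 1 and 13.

z_0 = 0 + 0i, c = -1.6800 + -0.6600i
Iter 1: z = -1.6800 + -0.6600i, |z|^2 = 3.2580
Iter 2: z = 0.7068 + 1.5576i, |z|^2 = 2.9257
Iter 3: z = -3.6066 + 1.5418i, |z|^2 = 15.3844
Escaped at iteration 3

Answer: 3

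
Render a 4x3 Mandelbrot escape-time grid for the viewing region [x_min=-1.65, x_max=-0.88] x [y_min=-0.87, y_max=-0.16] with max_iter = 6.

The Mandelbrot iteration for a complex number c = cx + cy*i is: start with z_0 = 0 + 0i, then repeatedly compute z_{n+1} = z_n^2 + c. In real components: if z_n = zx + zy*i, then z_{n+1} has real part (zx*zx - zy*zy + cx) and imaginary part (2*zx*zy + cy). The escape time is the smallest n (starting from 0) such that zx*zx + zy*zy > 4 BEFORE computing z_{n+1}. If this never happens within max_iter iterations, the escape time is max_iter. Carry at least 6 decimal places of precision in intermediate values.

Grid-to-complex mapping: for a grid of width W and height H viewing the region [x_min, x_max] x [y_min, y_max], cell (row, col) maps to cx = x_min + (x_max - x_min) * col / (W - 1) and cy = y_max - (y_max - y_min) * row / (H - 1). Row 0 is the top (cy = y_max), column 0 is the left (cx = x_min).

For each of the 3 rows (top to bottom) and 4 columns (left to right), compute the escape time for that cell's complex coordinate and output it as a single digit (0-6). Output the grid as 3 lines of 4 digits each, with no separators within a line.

Answer: 5666
3355
2333

Derivation:
(row=0, col=0): c = -1.6500 + -0.1600i → escape time 5
(row=0, col=1): c = -1.3933 + -0.1600i → escape time 6
(row=0, col=2): c = -1.1367 + -0.1600i → escape time 6
(row=0, col=3): c = -0.8800 + -0.1600i → escape time 6
(row=1, col=0): c = -1.6500 + -0.5150i → escape time 3
(row=1, col=1): c = -1.3933 + -0.5150i → escape time 3
(row=1, col=2): c = -1.1367 + -0.5150i → escape time 5
(row=1, col=3): c = -0.8800 + -0.5150i → escape time 5
(row=2, col=0): c = -1.6500 + -0.8700i → escape time 2
(row=2, col=1): c = -1.3933 + -0.8700i → escape time 3
(row=2, col=2): c = -1.1367 + -0.8700i → escape time 3
(row=2, col=3): c = -0.8800 + -0.8700i → escape time 3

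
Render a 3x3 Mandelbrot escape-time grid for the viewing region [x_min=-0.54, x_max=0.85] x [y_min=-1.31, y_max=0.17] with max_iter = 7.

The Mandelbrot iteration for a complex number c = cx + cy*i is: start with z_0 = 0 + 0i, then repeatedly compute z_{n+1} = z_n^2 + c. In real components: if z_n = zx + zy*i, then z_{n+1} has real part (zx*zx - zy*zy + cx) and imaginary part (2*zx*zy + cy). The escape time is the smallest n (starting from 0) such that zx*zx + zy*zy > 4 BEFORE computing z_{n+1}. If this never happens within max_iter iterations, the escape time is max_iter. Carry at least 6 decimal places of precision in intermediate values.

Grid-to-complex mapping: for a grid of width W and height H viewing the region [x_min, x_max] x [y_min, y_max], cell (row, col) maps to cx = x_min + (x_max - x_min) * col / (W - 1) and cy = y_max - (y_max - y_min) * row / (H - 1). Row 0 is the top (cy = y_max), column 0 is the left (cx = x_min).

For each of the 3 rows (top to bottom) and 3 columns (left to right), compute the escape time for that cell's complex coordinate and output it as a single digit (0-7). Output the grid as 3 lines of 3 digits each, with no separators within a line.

(row=0, col=0): c = -0.5400 + 0.1700i → escape time 7
(row=0, col=1): c = 0.1550 + 0.1700i → escape time 7
(row=0, col=2): c = 0.8500 + 0.1700i → escape time 3
(row=1, col=0): c = -0.5400 + -0.5700i → escape time 7
(row=1, col=1): c = 0.1550 + -0.5700i → escape time 7
(row=1, col=2): c = 0.8500 + -0.5700i → escape time 3
(row=2, col=0): c = -0.5400 + -1.3100i → escape time 3
(row=2, col=1): c = 0.1550 + -1.3100i → escape time 2
(row=2, col=2): c = 0.8500 + -1.3100i → escape time 2

Answer: 773
773
322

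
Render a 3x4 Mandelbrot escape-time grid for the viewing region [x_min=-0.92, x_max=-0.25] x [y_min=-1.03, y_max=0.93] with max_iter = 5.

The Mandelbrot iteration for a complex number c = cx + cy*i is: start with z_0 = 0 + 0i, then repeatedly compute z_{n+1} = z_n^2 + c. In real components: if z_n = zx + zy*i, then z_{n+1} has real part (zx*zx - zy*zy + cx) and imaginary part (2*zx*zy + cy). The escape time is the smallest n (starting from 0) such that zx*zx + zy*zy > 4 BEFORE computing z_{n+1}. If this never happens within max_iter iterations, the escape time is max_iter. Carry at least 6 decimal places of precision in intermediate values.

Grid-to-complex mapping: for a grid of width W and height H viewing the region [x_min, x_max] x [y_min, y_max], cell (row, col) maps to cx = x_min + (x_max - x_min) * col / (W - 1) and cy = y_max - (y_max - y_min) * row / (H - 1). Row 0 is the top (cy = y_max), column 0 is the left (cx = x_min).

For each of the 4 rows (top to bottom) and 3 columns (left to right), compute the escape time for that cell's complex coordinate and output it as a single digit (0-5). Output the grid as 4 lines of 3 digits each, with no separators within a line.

Answer: 345
555
555
345

Derivation:
(row=0, col=0): c = -0.9200 + 0.9300i → escape time 3
(row=0, col=1): c = -0.5850 + 0.9300i → escape time 4
(row=0, col=2): c = -0.2500 + 0.9300i → escape time 5
(row=1, col=0): c = -0.9200 + 0.2767i → escape time 5
(row=1, col=1): c = -0.5850 + 0.2767i → escape time 5
(row=1, col=2): c = -0.2500 + 0.2767i → escape time 5
(row=2, col=0): c = -0.9200 + -0.3767i → escape time 5
(row=2, col=1): c = -0.5850 + -0.3767i → escape time 5
(row=2, col=2): c = -0.2500 + -0.3767i → escape time 5
(row=3, col=0): c = -0.9200 + -1.0300i → escape time 3
(row=3, col=1): c = -0.5850 + -1.0300i → escape time 4
(row=3, col=2): c = -0.2500 + -1.0300i → escape time 5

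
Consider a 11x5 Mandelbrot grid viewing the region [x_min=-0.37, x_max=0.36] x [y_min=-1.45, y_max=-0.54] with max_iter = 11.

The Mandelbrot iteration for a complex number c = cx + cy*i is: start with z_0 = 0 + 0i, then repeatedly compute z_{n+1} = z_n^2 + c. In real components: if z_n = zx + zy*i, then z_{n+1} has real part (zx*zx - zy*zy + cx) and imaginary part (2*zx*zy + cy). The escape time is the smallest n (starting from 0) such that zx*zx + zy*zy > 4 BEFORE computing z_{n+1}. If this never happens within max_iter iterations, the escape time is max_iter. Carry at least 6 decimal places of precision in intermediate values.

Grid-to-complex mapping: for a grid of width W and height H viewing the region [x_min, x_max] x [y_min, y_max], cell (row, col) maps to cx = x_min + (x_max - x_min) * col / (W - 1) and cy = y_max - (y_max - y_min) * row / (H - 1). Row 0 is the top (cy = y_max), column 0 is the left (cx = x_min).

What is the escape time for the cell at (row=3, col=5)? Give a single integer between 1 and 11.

Answer: 3

Derivation:
z_0 = 0 + 0i, c = -0.0050 + -1.2225i
Iter 1: z = -0.0050 + -1.2225i, |z|^2 = 1.4945
Iter 2: z = -1.4995 + -1.2103i, |z|^2 = 3.7132
Iter 3: z = 0.7787 + 2.4071i, |z|^2 = 6.4003
Escaped at iteration 3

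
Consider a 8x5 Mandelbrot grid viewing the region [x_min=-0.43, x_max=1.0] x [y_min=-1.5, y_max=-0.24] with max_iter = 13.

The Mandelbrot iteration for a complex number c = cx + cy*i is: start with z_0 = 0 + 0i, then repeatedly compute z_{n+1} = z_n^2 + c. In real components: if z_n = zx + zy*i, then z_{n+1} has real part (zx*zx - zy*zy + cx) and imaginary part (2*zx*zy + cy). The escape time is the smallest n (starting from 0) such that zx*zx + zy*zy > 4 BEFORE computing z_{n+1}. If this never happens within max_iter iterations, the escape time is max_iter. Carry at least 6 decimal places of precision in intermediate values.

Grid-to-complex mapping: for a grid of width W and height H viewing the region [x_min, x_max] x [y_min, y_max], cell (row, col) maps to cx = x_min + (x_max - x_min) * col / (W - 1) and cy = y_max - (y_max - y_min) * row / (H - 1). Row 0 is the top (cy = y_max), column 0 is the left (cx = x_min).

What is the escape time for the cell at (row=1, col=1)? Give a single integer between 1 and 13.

Answer: 13

Derivation:
z_0 = 0 + 0i, c = -0.2257 + -0.5550i
Iter 1: z = -0.2257 + -0.5550i, |z|^2 = 0.3590
Iter 2: z = -0.4828 + -0.3045i, |z|^2 = 0.3258
Iter 3: z = -0.0853 + -0.2610i, |z|^2 = 0.0754
Iter 4: z = -0.2866 + -0.5105i, |z|^2 = 0.3427
Iter 5: z = -0.4042 + -0.2624i, |z|^2 = 0.2322
Iter 6: z = -0.1312 + -0.3429i, |z|^2 = 0.1348
Iter 7: z = -0.3260 + -0.4650i, |z|^2 = 0.3225
Iter 8: z = -0.3356 + -0.2518i, |z|^2 = 0.1760
Iter 9: z = -0.1765 + -0.3860i, |z|^2 = 0.1801
Iter 10: z = -0.3436 + -0.4188i, |z|^2 = 0.2934
Iter 11: z = -0.2831 + -0.2672i, |z|^2 = 0.1515
Iter 12: z = -0.2170 + -0.4037i, |z|^2 = 0.2101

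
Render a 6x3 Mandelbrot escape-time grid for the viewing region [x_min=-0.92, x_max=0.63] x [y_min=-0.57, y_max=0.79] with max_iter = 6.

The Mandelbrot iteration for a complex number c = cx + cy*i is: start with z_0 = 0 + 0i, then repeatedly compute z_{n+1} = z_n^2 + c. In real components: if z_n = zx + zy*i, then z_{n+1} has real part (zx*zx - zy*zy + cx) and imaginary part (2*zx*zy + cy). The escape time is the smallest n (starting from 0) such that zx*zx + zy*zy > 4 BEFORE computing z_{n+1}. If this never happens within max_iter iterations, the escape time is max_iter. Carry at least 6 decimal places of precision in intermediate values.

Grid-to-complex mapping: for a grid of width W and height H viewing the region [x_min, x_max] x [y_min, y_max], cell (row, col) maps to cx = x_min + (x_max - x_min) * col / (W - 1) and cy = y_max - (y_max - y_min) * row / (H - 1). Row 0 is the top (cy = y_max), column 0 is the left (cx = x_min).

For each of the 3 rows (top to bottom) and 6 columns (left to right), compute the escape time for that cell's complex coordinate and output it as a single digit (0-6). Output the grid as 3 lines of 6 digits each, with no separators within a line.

Answer: 446653
666664
566663

Derivation:
(row=0, col=0): c = -0.9200 + 0.7900i → escape time 4
(row=0, col=1): c = -0.6100 + 0.7900i → escape time 4
(row=0, col=2): c = -0.3000 + 0.7900i → escape time 6
(row=0, col=3): c = 0.0100 + 0.7900i → escape time 6
(row=0, col=4): c = 0.3200 + 0.7900i → escape time 5
(row=0, col=5): c = 0.6300 + 0.7900i → escape time 3
(row=1, col=0): c = -0.9200 + 0.1100i → escape time 6
(row=1, col=1): c = -0.6100 + 0.1100i → escape time 6
(row=1, col=2): c = -0.3000 + 0.1100i → escape time 6
(row=1, col=3): c = 0.0100 + 0.1100i → escape time 6
(row=1, col=4): c = 0.3200 + 0.1100i → escape time 6
(row=1, col=5): c = 0.6300 + 0.1100i → escape time 4
(row=2, col=0): c = -0.9200 + -0.5700i → escape time 5
(row=2, col=1): c = -0.6100 + -0.5700i → escape time 6
(row=2, col=2): c = -0.3000 + -0.5700i → escape time 6
(row=2, col=3): c = 0.0100 + -0.5700i → escape time 6
(row=2, col=4): c = 0.3200 + -0.5700i → escape time 6
(row=2, col=5): c = 0.6300 + -0.5700i → escape time 3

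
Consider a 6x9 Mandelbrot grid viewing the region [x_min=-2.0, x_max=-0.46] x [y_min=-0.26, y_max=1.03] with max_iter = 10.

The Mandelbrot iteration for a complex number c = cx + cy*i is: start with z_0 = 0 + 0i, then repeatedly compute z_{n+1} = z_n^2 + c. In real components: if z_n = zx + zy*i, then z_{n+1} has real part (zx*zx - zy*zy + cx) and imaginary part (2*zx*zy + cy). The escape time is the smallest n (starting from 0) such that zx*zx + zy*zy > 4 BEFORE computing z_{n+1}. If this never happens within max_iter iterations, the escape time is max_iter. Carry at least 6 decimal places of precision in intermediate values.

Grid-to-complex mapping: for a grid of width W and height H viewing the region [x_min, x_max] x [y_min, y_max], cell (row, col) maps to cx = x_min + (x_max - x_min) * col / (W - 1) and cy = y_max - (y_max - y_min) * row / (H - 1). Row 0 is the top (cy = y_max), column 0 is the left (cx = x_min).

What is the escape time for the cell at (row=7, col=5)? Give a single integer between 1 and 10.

z_0 = 0 + 0i, c = -0.4600 + -0.0988i
Iter 1: z = -0.4600 + -0.0988i, |z|^2 = 0.2214
Iter 2: z = -0.2582 + -0.0079i, |z|^2 = 0.0667
Iter 3: z = -0.3934 + -0.0947i, |z|^2 = 0.1637
Iter 4: z = -0.3142 + -0.0243i, |z|^2 = 0.0993
Iter 5: z = -0.3619 + -0.0835i, |z|^2 = 0.1379
Iter 6: z = -0.3360 + -0.0383i, |z|^2 = 0.1144
Iter 7: z = -0.3486 + -0.0730i, |z|^2 = 0.1268
Iter 8: z = -0.3438 + -0.0479i, |z|^2 = 0.1205
Iter 9: z = -0.3441 + -0.0658i, |z|^2 = 0.1227

Answer: 10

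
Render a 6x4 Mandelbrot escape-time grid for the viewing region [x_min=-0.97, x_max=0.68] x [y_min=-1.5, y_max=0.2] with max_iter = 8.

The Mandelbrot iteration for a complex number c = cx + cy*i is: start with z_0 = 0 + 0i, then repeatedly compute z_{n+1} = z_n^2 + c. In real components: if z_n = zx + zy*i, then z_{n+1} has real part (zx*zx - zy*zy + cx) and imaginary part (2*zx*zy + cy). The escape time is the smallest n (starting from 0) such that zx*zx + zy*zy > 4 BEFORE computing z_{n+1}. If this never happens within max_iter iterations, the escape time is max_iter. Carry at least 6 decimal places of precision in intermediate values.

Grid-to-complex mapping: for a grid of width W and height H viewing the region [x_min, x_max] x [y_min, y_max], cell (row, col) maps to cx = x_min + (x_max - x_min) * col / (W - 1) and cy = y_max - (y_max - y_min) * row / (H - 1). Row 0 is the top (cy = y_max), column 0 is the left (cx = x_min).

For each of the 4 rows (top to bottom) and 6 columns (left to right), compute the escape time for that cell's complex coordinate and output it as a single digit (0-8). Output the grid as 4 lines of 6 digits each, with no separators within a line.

Answer: 888883
888883
345632
222222

Derivation:
(row=0, col=0): c = -0.9700 + 0.2000i → escape time 8
(row=0, col=1): c = -0.6400 + 0.2000i → escape time 8
(row=0, col=2): c = -0.3100 + 0.2000i → escape time 8
(row=0, col=3): c = 0.0200 + 0.2000i → escape time 8
(row=0, col=4): c = 0.3500 + 0.2000i → escape time 8
(row=0, col=5): c = 0.6800 + 0.2000i → escape time 3
(row=1, col=0): c = -0.9700 + -0.3667i → escape time 8
(row=1, col=1): c = -0.6400 + -0.3667i → escape time 8
(row=1, col=2): c = -0.3100 + -0.3667i → escape time 8
(row=1, col=3): c = 0.0200 + -0.3667i → escape time 8
(row=1, col=4): c = 0.3500 + -0.3667i → escape time 8
(row=1, col=5): c = 0.6800 + -0.3667i → escape time 3
(row=2, col=0): c = -0.9700 + -0.9333i → escape time 3
(row=2, col=1): c = -0.6400 + -0.9333i → escape time 4
(row=2, col=2): c = -0.3100 + -0.9333i → escape time 5
(row=2, col=3): c = 0.0200 + -0.9333i → escape time 6
(row=2, col=4): c = 0.3500 + -0.9333i → escape time 3
(row=2, col=5): c = 0.6800 + -0.9333i → escape time 2
(row=3, col=0): c = -0.9700 + -1.5000i → escape time 2
(row=3, col=1): c = -0.6400 + -1.5000i → escape time 2
(row=3, col=2): c = -0.3100 + -1.5000i → escape time 2
(row=3, col=3): c = 0.0200 + -1.5000i → escape time 2
(row=3, col=4): c = 0.3500 + -1.5000i → escape time 2
(row=3, col=5): c = 0.6800 + -1.5000i → escape time 2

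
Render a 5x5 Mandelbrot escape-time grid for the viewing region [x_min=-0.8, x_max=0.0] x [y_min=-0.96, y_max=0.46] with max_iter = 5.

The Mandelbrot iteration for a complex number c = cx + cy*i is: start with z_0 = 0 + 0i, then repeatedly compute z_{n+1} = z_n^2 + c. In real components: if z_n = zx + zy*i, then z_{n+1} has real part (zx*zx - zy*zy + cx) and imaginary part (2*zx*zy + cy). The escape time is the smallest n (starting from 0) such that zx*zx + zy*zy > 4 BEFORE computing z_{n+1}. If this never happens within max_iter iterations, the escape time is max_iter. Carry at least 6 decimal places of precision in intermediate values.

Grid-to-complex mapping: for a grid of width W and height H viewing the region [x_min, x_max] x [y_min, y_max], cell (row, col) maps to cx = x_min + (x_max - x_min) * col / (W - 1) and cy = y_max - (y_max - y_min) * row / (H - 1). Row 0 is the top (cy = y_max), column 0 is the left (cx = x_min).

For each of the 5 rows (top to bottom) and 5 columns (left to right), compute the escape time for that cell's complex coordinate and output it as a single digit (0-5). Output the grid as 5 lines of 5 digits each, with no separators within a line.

Answer: 55555
55555
55555
55555
34555

Derivation:
(row=0, col=0): c = -0.8000 + 0.4600i → escape time 5
(row=0, col=1): c = -0.6000 + 0.4600i → escape time 5
(row=0, col=2): c = -0.4000 + 0.4600i → escape time 5
(row=0, col=3): c = -0.2000 + 0.4600i → escape time 5
(row=0, col=4): c = 0.0000 + 0.4600i → escape time 5
(row=1, col=0): c = -0.8000 + 0.1050i → escape time 5
(row=1, col=1): c = -0.6000 + 0.1050i → escape time 5
(row=1, col=2): c = -0.4000 + 0.1050i → escape time 5
(row=1, col=3): c = -0.2000 + 0.1050i → escape time 5
(row=1, col=4): c = 0.0000 + 0.1050i → escape time 5
(row=2, col=0): c = -0.8000 + -0.2500i → escape time 5
(row=2, col=1): c = -0.6000 + -0.2500i → escape time 5
(row=2, col=2): c = -0.4000 + -0.2500i → escape time 5
(row=2, col=3): c = -0.2000 + -0.2500i → escape time 5
(row=2, col=4): c = 0.0000 + -0.2500i → escape time 5
(row=3, col=0): c = -0.8000 + -0.6050i → escape time 5
(row=3, col=1): c = -0.6000 + -0.6050i → escape time 5
(row=3, col=2): c = -0.4000 + -0.6050i → escape time 5
(row=3, col=3): c = -0.2000 + -0.6050i → escape time 5
(row=3, col=4): c = 0.0000 + -0.6050i → escape time 5
(row=4, col=0): c = -0.8000 + -0.9600i → escape time 3
(row=4, col=1): c = -0.6000 + -0.9600i → escape time 4
(row=4, col=2): c = -0.4000 + -0.9600i → escape time 5
(row=4, col=3): c = -0.2000 + -0.9600i → escape time 5
(row=4, col=4): c = 0.0000 + -0.9600i → escape time 5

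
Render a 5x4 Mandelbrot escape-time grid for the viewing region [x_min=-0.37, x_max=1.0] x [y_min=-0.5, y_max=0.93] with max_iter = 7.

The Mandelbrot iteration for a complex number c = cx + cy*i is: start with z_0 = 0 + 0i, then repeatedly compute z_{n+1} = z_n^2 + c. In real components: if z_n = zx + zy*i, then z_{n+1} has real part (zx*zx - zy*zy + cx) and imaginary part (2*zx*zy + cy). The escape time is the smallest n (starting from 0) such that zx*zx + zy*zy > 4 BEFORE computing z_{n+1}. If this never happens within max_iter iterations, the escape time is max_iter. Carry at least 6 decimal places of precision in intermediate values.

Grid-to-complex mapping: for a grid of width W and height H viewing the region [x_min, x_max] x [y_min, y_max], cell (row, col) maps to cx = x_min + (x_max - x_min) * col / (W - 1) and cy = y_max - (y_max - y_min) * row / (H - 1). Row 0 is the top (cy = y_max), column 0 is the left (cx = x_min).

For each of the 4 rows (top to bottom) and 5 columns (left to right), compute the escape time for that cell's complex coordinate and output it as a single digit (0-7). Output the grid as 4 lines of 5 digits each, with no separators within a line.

Answer: 57422
77732
77742
77732

Derivation:
(row=0, col=0): c = -0.3700 + 0.9300i → escape time 5
(row=0, col=1): c = -0.0275 + 0.9300i → escape time 7
(row=0, col=2): c = 0.3150 + 0.9300i → escape time 4
(row=0, col=3): c = 0.6575 + 0.9300i → escape time 2
(row=0, col=4): c = 1.0000 + 0.9300i → escape time 2
(row=1, col=0): c = -0.3700 + 0.4533i → escape time 7
(row=1, col=1): c = -0.0275 + 0.4533i → escape time 7
(row=1, col=2): c = 0.3150 + 0.4533i → escape time 7
(row=1, col=3): c = 0.6575 + 0.4533i → escape time 3
(row=1, col=4): c = 1.0000 + 0.4533i → escape time 2
(row=2, col=0): c = -0.3700 + -0.0233i → escape time 7
(row=2, col=1): c = -0.0275 + -0.0233i → escape time 7
(row=2, col=2): c = 0.3150 + -0.0233i → escape time 7
(row=2, col=3): c = 0.6575 + -0.0233i → escape time 4
(row=2, col=4): c = 1.0000 + -0.0233i → escape time 2
(row=3, col=0): c = -0.3700 + -0.5000i → escape time 7
(row=3, col=1): c = -0.0275 + -0.5000i → escape time 7
(row=3, col=2): c = 0.3150 + -0.5000i → escape time 7
(row=3, col=3): c = 0.6575 + -0.5000i → escape time 3
(row=3, col=4): c = 1.0000 + -0.5000i → escape time 2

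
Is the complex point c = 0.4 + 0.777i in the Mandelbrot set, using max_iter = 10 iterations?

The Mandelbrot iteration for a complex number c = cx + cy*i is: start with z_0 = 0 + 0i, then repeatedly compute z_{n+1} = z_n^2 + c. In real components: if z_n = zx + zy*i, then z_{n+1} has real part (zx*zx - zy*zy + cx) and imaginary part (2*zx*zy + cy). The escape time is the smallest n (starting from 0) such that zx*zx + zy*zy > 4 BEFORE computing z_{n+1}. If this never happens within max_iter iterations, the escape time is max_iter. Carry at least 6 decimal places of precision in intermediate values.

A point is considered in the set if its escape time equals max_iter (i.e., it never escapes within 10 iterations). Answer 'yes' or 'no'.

Answer: no

Derivation:
z_0 = 0 + 0i, c = 0.4000 + 0.7770i
Iter 1: z = 0.4000 + 0.7770i, |z|^2 = 0.7637
Iter 2: z = -0.0437 + 1.3986i, |z|^2 = 1.9580
Iter 3: z = -1.5542 + 0.6547i, |z|^2 = 2.8441
Iter 4: z = 2.3868 + -1.2580i, |z|^2 = 7.2795
Escaped at iteration 4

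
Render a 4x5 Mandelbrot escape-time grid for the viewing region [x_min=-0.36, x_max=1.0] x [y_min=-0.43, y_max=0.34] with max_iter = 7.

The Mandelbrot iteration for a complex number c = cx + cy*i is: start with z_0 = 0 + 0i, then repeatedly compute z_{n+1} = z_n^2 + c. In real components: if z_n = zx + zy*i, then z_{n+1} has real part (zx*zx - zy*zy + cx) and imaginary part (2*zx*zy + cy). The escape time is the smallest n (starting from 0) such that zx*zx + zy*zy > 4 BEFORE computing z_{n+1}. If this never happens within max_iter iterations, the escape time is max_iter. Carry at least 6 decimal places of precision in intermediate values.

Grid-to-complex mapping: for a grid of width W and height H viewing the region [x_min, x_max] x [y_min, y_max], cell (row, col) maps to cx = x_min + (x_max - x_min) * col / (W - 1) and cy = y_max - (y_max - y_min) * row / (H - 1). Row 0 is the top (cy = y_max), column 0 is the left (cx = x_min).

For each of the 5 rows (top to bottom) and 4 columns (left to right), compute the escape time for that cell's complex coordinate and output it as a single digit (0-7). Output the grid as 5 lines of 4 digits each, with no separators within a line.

Answer: 7742
7742
7742
7742
7742

Derivation:
(row=0, col=0): c = -0.3600 + 0.3400i → escape time 7
(row=0, col=1): c = 0.0933 + 0.3400i → escape time 7
(row=0, col=2): c = 0.5467 + 0.3400i → escape time 4
(row=0, col=3): c = 1.0000 + 0.3400i → escape time 2
(row=1, col=0): c = -0.3600 + 0.1475i → escape time 7
(row=1, col=1): c = 0.0933 + 0.1475i → escape time 7
(row=1, col=2): c = 0.5467 + 0.1475i → escape time 4
(row=1, col=3): c = 1.0000 + 0.1475i → escape time 2
(row=2, col=0): c = -0.3600 + -0.0450i → escape time 7
(row=2, col=1): c = 0.0933 + -0.0450i → escape time 7
(row=2, col=2): c = 0.5467 + -0.0450i → escape time 4
(row=2, col=3): c = 1.0000 + -0.0450i → escape time 2
(row=3, col=0): c = -0.3600 + -0.2375i → escape time 7
(row=3, col=1): c = 0.0933 + -0.2375i → escape time 7
(row=3, col=2): c = 0.5467 + -0.2375i → escape time 4
(row=3, col=3): c = 1.0000 + -0.2375i → escape time 2
(row=4, col=0): c = -0.3600 + -0.4300i → escape time 7
(row=4, col=1): c = 0.0933 + -0.4300i → escape time 7
(row=4, col=2): c = 0.5467 + -0.4300i → escape time 4
(row=4, col=3): c = 1.0000 + -0.4300i → escape time 2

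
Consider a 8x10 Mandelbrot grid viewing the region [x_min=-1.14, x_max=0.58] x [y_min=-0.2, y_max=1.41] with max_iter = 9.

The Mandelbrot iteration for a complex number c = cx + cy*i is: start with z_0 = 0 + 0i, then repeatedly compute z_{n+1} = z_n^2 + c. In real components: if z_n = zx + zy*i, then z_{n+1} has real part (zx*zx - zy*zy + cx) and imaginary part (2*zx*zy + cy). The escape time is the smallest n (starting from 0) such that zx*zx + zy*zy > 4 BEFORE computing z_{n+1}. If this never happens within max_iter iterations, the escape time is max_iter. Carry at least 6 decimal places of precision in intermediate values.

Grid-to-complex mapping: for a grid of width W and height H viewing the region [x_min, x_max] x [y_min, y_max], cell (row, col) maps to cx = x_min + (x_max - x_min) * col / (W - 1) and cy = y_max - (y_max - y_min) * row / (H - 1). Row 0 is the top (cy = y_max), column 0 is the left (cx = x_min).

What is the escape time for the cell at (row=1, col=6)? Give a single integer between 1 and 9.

Answer: 2

Derivation:
z_0 = 0 + 0i, c = 0.3343 + 1.2311i
Iter 1: z = 0.3343 + 1.2311i, |z|^2 = 1.6274
Iter 2: z = -1.0696 + 2.0542i, |z|^2 = 5.3638
Escaped at iteration 2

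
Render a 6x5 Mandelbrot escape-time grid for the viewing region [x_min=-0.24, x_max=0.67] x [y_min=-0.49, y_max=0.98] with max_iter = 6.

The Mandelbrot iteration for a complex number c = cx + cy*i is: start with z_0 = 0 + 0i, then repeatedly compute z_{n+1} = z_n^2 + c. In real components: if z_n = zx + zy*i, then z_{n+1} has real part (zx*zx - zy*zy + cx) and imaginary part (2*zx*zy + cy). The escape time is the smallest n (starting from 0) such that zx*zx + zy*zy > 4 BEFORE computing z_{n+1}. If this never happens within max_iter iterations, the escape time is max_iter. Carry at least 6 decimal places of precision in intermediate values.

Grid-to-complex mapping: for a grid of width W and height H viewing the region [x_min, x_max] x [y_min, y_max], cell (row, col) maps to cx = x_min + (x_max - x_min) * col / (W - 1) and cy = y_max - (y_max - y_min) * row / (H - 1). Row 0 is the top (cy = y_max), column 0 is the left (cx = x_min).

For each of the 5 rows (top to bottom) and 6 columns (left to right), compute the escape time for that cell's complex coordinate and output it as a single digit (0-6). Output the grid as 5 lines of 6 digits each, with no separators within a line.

Answer: 664332
666643
666663
666654
666653

Derivation:
(row=0, col=0): c = -0.2400 + 0.9800i → escape time 6
(row=0, col=1): c = -0.0580 + 0.9800i → escape time 6
(row=0, col=2): c = 0.1240 + 0.9800i → escape time 4
(row=0, col=3): c = 0.3060 + 0.9800i → escape time 3
(row=0, col=4): c = 0.4880 + 0.9800i → escape time 3
(row=0, col=5): c = 0.6700 + 0.9800i → escape time 2
(row=1, col=0): c = -0.2400 + 0.6125i → escape time 6
(row=1, col=1): c = -0.0580 + 0.6125i → escape time 6
(row=1, col=2): c = 0.1240 + 0.6125i → escape time 6
(row=1, col=3): c = 0.3060 + 0.6125i → escape time 6
(row=1, col=4): c = 0.4880 + 0.6125i → escape time 4
(row=1, col=5): c = 0.6700 + 0.6125i → escape time 3
(row=2, col=0): c = -0.2400 + 0.2450i → escape time 6
(row=2, col=1): c = -0.0580 + 0.2450i → escape time 6
(row=2, col=2): c = 0.1240 + 0.2450i → escape time 6
(row=2, col=3): c = 0.3060 + 0.2450i → escape time 6
(row=2, col=4): c = 0.4880 + 0.2450i → escape time 6
(row=2, col=5): c = 0.6700 + 0.2450i → escape time 3
(row=3, col=0): c = -0.2400 + -0.1225i → escape time 6
(row=3, col=1): c = -0.0580 + -0.1225i → escape time 6
(row=3, col=2): c = 0.1240 + -0.1225i → escape time 6
(row=3, col=3): c = 0.3060 + -0.1225i → escape time 6
(row=3, col=4): c = 0.4880 + -0.1225i → escape time 5
(row=3, col=5): c = 0.6700 + -0.1225i → escape time 4
(row=4, col=0): c = -0.2400 + -0.4900i → escape time 6
(row=4, col=1): c = -0.0580 + -0.4900i → escape time 6
(row=4, col=2): c = 0.1240 + -0.4900i → escape time 6
(row=4, col=3): c = 0.3060 + -0.4900i → escape time 6
(row=4, col=4): c = 0.4880 + -0.4900i → escape time 5
(row=4, col=5): c = 0.6700 + -0.4900i → escape time 3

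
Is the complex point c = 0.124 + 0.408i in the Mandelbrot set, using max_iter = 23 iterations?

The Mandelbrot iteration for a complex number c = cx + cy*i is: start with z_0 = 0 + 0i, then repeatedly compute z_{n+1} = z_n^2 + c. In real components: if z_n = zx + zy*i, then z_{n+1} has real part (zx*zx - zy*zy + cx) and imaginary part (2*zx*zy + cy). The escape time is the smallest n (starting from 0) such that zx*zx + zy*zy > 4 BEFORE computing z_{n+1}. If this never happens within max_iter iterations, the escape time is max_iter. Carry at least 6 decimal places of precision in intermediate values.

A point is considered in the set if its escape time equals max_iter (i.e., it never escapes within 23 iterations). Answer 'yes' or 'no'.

Answer: yes

Derivation:
z_0 = 0 + 0i, c = 0.1240 + 0.4080i
Iter 1: z = 0.1240 + 0.4080i, |z|^2 = 0.1818
Iter 2: z = -0.0271 + 0.5092i, |z|^2 = 0.2600
Iter 3: z = -0.1345 + 0.3804i, |z|^2 = 0.1628
Iter 4: z = -0.0026 + 0.3056i, |z|^2 = 0.0934
Iter 5: z = 0.0306 + 0.4064i, |z|^2 = 0.1661
Iter 6: z = -0.0402 + 0.4329i, |z|^2 = 0.1890
Iter 7: z = -0.0618 + 0.3732i, |z|^2 = 0.1431
Iter 8: z = -0.0114 + 0.3619i, |z|^2 = 0.1311
Iter 9: z = -0.0068 + 0.3997i, |z|^2 = 0.1598
Iter 10: z = -0.0357 + 0.4025i, |z|^2 = 0.1633
Iter 11: z = -0.0368 + 0.3792i, |z|^2 = 0.1452
Iter 12: z = -0.0185 + 0.3801i, |z|^2 = 0.1448
Iter 13: z = -0.0202 + 0.3940i, |z|^2 = 0.1556
Iter 14: z = -0.0308 + 0.3921i, |z|^2 = 0.1547
Iter 15: z = -0.0288 + 0.3838i, |z|^2 = 0.1482
Iter 16: z = -0.0225 + 0.3859i, |z|^2 = 0.1494
Iter 17: z = -0.0244 + 0.3906i, |z|^2 = 0.1532
Iter 18: z = -0.0280 + 0.3889i, |z|^2 = 0.1521
Iter 19: z = -0.0265 + 0.3862i, |z|^2 = 0.1499
Iter 20: z = -0.0245 + 0.3875i, |z|^2 = 0.1508
Iter 21: z = -0.0256 + 0.3890i, |z|^2 = 0.1520
Iter 22: z = -0.0267 + 0.3881i, |z|^2 = 0.1513
Did not escape in 23 iterations → in set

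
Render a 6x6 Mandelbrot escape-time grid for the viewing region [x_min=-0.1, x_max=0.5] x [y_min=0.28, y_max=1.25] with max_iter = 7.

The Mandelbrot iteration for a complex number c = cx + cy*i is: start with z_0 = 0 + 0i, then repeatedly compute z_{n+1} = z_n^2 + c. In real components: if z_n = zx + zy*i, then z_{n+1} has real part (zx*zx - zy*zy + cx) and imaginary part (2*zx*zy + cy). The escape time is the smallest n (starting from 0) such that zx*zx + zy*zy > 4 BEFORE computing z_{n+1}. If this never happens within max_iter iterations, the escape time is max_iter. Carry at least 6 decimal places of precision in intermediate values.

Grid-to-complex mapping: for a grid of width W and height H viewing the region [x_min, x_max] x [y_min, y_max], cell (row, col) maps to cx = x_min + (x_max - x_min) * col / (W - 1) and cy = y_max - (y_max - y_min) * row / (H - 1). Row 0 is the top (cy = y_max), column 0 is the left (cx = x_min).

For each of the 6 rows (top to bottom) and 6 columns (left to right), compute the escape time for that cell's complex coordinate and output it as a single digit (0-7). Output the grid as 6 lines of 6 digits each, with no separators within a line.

(row=0, col=0): c = -0.1000 + 1.2500i → escape time 3
(row=0, col=1): c = 0.0200 + 1.2500i → escape time 2
(row=0, col=2): c = 0.1400 + 1.2500i → escape time 2
(row=0, col=3): c = 0.2600 + 1.2500i → escape time 2
(row=0, col=4): c = 0.3800 + 1.2500i → escape time 2
(row=0, col=5): c = 0.5000 + 1.2500i → escape time 2
(row=1, col=0): c = -0.1000 + 1.0560i → escape time 6
(row=1, col=1): c = 0.0200 + 1.0560i → escape time 4
(row=1, col=2): c = 0.1400 + 1.0560i → escape time 4
(row=1, col=3): c = 0.2600 + 1.0560i → escape time 3
(row=1, col=4): c = 0.3800 + 1.0560i → escape time 3
(row=1, col=5): c = 0.5000 + 1.0560i → escape time 2
(row=2, col=0): c = -0.1000 + 0.8620i → escape time 7
(row=2, col=1): c = 0.0200 + 0.8620i → escape time 7
(row=2, col=2): c = 0.1400 + 0.8620i → escape time 5
(row=2, col=3): c = 0.2600 + 0.8620i → escape time 4
(row=2, col=4): c = 0.3800 + 0.8620i → escape time 4
(row=2, col=5): c = 0.5000 + 0.8620i → escape time 3
(row=3, col=0): c = -0.1000 + 0.6680i → escape time 7
(row=3, col=1): c = 0.0200 + 0.6680i → escape time 7
(row=3, col=2): c = 0.1400 + 0.6680i → escape time 7
(row=3, col=3): c = 0.2600 + 0.6680i → escape time 7
(row=3, col=4): c = 0.3800 + 0.6680i → escape time 7
(row=3, col=5): c = 0.5000 + 0.6680i → escape time 4
(row=4, col=0): c = -0.1000 + 0.4740i → escape time 7
(row=4, col=1): c = 0.0200 + 0.4740i → escape time 7
(row=4, col=2): c = 0.1400 + 0.4740i → escape time 7
(row=4, col=3): c = 0.2600 + 0.4740i → escape time 7
(row=4, col=4): c = 0.3800 + 0.4740i → escape time 7
(row=4, col=5): c = 0.5000 + 0.4740i → escape time 5
(row=5, col=0): c = -0.1000 + 0.2800i → escape time 7
(row=5, col=1): c = 0.0200 + 0.2800i → escape time 7
(row=5, col=2): c = 0.1400 + 0.2800i → escape time 7
(row=5, col=3): c = 0.2600 + 0.2800i → escape time 7
(row=5, col=4): c = 0.3800 + 0.2800i → escape time 7
(row=5, col=5): c = 0.5000 + 0.2800i → escape time 5

Answer: 322222
644332
775443
777774
777775
777775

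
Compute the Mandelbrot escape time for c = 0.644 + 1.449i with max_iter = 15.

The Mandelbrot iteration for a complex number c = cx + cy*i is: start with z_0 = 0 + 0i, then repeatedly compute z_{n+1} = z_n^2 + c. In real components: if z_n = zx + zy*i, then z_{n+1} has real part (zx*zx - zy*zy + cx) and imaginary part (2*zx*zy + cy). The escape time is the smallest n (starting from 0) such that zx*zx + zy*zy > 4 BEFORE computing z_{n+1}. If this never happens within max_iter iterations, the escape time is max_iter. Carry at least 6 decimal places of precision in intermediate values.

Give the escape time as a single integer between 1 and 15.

z_0 = 0 + 0i, c = 0.6440 + 1.4490i
Iter 1: z = 0.6440 + 1.4490i, |z|^2 = 2.5143
Iter 2: z = -1.0409 + 3.3153i, |z|^2 = 12.0747
Escaped at iteration 2

Answer: 2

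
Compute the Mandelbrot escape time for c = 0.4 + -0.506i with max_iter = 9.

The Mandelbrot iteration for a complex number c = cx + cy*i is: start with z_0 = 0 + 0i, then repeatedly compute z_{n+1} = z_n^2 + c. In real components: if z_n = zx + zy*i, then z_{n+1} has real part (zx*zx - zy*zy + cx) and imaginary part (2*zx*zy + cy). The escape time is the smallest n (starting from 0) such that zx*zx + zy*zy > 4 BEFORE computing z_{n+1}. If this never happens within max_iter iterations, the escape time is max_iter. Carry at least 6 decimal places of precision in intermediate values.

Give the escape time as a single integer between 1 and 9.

z_0 = 0 + 0i, c = 0.4000 + -0.5060i
Iter 1: z = 0.4000 + -0.5060i, |z|^2 = 0.4160
Iter 2: z = 0.3040 + -0.9108i, |z|^2 = 0.9220
Iter 3: z = -0.3372 + -1.0597i, |z|^2 = 1.2366
Iter 4: z = -0.6093 + 0.2086i, |z|^2 = 0.4147
Iter 5: z = 0.7277 + -0.7602i, |z|^2 = 1.1074
Iter 6: z = 0.3517 + -1.6124i, |z|^2 = 2.7235
Iter 7: z = -2.0761 + -1.6402i, |z|^2 = 7.0005
Escaped at iteration 7

Answer: 7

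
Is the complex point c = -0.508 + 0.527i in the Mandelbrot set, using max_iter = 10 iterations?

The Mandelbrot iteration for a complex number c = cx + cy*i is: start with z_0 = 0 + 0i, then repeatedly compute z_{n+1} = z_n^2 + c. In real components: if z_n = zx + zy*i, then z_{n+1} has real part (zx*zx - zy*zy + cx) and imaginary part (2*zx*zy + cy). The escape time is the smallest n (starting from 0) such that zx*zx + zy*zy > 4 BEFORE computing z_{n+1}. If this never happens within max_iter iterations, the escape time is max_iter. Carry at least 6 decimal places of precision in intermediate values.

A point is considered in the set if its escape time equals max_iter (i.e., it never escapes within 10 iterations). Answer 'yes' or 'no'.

z_0 = 0 + 0i, c = -0.5080 + 0.5270i
Iter 1: z = -0.5080 + 0.5270i, |z|^2 = 0.5358
Iter 2: z = -0.5277 + -0.0084i, |z|^2 = 0.2785
Iter 3: z = -0.2296 + 0.5359i, |z|^2 = 0.3399
Iter 4: z = -0.7425 + 0.2809i, |z|^2 = 0.6301
Iter 5: z = -0.0357 + 0.1099i, |z|^2 = 0.0134
Iter 6: z = -0.5188 + 0.5192i, |z|^2 = 0.5387
Iter 7: z = -0.5084 + -0.0117i, |z|^2 = 0.2586
Iter 8: z = -0.2497 + 0.5389i, |z|^2 = 0.3528
Iter 9: z = -0.7361 + 0.2579i, |z|^2 = 0.6083
Did not escape in 10 iterations → in set

Answer: yes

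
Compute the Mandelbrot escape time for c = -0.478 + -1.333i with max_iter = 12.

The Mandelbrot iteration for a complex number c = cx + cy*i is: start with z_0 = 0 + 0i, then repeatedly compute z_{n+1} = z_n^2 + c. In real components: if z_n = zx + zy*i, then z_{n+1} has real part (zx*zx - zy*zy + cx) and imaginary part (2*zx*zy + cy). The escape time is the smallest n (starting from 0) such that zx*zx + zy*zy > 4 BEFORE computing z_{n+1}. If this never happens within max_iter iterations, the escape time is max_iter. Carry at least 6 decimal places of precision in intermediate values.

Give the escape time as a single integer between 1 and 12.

Answer: 2

Derivation:
z_0 = 0 + 0i, c = -0.4780 + -1.3330i
Iter 1: z = -0.4780 + -1.3330i, |z|^2 = 2.0054
Iter 2: z = -2.0264 + -0.0587i, |z|^2 = 4.1098
Escaped at iteration 2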